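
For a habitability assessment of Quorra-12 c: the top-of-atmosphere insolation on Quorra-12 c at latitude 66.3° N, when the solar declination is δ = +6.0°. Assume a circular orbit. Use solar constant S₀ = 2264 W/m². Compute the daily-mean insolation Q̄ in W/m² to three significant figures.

Q̄ ≈ 405 W/m²

cos H₀ = −tan(+66.3°) tan(+6.000°) = -0.2394, H₀ = 1.8126 rad.
Bracket: H₀ sin φ sin δ + cos φ cos δ sin H₀ = 1.8126×0.91566×0.10453 + 0.40195×0.99452×0.97091 = 0.173491 + 0.388119 = 0.561610.
Q̄ = (S₀/π) × [bracket] = (2264/π) × 0.561610 = 404.7 W/m².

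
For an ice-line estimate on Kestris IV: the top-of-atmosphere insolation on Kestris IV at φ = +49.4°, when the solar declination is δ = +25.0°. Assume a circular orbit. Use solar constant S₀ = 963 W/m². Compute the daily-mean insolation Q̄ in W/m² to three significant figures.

Q̄ ≈ 363 W/m²

cos H₀ = −tan(+49.4°) tan(+25.000°) = -0.5441, H₀ = 2.1461 rad.
Bracket: H₀ sin φ sin δ + cos φ cos δ sin H₀ = 2.1461×0.75927×0.42262 + 0.65077×0.90631×0.83905 = 0.688646 + 0.494871 = 1.183517.
Q̄ = (S₀/π) × [bracket] = (963/π) × 1.183517 = 362.8 W/m².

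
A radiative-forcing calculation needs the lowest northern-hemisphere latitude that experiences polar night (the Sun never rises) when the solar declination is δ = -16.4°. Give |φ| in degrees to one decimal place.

Polar night requires cos H₀ = −tan φ tan δ ≥ 1, i.e. tan φ tan δ ≤ −1.
The boundary is |tan φ| · |tan δ| = 1, so |φ| = 90° − |δ| = 90° − 16.4° = 73.6° in the northern hemisphere.

|φ| = 73.6°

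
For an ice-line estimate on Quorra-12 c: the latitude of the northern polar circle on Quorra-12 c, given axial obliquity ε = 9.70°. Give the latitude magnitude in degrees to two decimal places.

80.30°

The polar circle is the lowest latitude that experiences at least one full rotation of continuous daylight at the northern-summer solstice; it lies at |φ| = 90° − ε = 90° − 9.70° = 80.30°.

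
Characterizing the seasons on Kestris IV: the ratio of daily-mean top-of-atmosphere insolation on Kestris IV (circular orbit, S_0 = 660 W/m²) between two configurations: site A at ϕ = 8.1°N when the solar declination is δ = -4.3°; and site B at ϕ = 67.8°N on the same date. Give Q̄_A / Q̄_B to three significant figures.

Q̄_A / Q̄_B ≈ 3.54

— Configuration A (ϕ=+8.1°):
cos h₀ = −tan(+8.1°) tan(-4.300°) = 0.0107, h₀ = 1.5601 rad.
Bracket: h₀ sin ϕ sin δ + cos ϕ cos δ sin h₀ = 1.5601×0.14090×-0.07498 + 0.99002×0.99719×0.99994 = -0.016482 + 0.987179 = 0.970697.
Q̄ = (S_0/π) × [bracket] = (660/π) × 0.970697 = 203.93 W/m².
— Configuration B (ϕ=+67.8°):
cos h₀ = −tan(+67.8°) tan(-4.300°) = 0.1842, h₀ = 1.3855 rad.
Bracket: h₀ sin ϕ sin δ + cos ϕ cos δ sin h₀ = 1.3855×0.92587×-0.07498 + 0.37784×0.99719×0.98288 = -0.096184 + 0.370328 = 0.274144.
Q̄ = (S_0/π) × [bracket] = (660/π) × 0.274144 = 57.593 W/m².
Ratio Q̄_A / Q̄_B = 203.93 / 57.593 = 3.541.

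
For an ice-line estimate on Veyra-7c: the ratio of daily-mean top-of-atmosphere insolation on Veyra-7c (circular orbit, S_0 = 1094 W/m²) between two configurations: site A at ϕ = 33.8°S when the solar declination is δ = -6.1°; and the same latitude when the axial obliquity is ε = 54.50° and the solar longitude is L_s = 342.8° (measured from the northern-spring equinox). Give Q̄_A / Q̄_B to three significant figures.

Q̄_A / Q̄_B ≈ 0.896

— Configuration A (ϕ=-33.8°):
cos h₀ = −tan(-33.8°) tan(-6.100°) = -0.0715, h₀ = 1.6424 rad.
Bracket: h₀ sin ϕ sin δ + cos ϕ cos δ sin h₀ = 1.6424×-0.55630×-0.10626 + 0.83098×0.99434×0.99744 = 0.097086 + 0.824161 = 0.921247.
Q̄ = (S_0/π) × [bracket] = (1094/π) × 0.921247 = 320.81 W/m².
— Configuration B (ϕ=-33.8°):
Solar declination: sin δ = sin ε · sin L_s = sin 54.50° × sin 342.8° = -0.24074, so δ = -13.930°.
cos h₀ = −tan(-33.8°) tan(-13.930°) = -0.1660, h₀ = 1.7376 rad.
Bracket: h₀ sin ϕ sin δ + cos ϕ cos δ sin h₀ = 1.7376×-0.55630×-0.24074 + 0.83098×0.97059×0.98612 = 0.232706 + 0.795346 = 1.028052.
Q̄ = (S_0/π) × [bracket] = (1094/π) × 1.028052 = 358.00 W/m².
Ratio Q̄_A / Q̄_B = 320.81 / 358.00 = 0.8961.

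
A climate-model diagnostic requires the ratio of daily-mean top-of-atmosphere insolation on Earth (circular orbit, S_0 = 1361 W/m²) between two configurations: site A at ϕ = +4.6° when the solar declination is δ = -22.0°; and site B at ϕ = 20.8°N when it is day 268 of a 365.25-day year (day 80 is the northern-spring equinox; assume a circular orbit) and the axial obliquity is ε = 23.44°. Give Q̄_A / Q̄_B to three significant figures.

Q̄_A / Q̄_B ≈ 0.960

— Configuration A (ϕ=+4.6°):
cos h₀ = −tan(+4.6°) tan(-22.000°) = 0.0325, h₀ = 1.5383 rad.
Bracket: h₀ sin ϕ sin δ + cos ϕ cos δ sin h₀ = 1.5383×0.08020×-0.37461 + 0.99678×0.92718×0.99947 = -0.046216 + 0.923705 = 0.877489.
Q̄ = (S_0/π) × [bracket] = (1361/π) × 0.877489 = 380.15 W/m².
— Configuration B (ϕ=+20.8°):
Solar longitude: L_s = 360° × (268 − 80)/365.25 = 185.298°.
sin δ = sin 23.44° × sin 185.298° = -0.03673, so δ = -2.105°.
cos h₀ = −tan(+20.8°) tan(-2.105°) = 0.0140, h₀ = 1.5568 rad.
Bracket: h₀ sin ϕ sin δ + cos ϕ cos δ sin h₀ = 1.5568×0.35511×-0.03673 + 0.93483×0.99933×0.99990 = -0.020306 + 0.934110 = 0.913804.
Q̄ = (S_0/π) × [bracket] = (1361/π) × 0.913804 = 395.88 W/m².
Ratio Q̄_A / Q̄_B = 380.15 / 395.88 = 0.9603.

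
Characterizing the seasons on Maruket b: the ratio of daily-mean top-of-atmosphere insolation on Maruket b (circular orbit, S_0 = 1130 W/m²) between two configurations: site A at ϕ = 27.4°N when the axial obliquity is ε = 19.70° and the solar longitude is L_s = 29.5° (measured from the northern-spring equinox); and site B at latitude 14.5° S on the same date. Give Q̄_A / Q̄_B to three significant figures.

Q̄_A / Q̄_B ≈ 1.12

— Configuration A (ϕ=+27.4°):
Solar declination: sin δ = sin ε · sin L_s = sin 19.70° × sin 29.5° = 0.16599, so δ = +9.555°.
cos h₀ = −tan(+27.4°) tan(+9.555°) = -0.0873, h₀ = 1.6582 rad.
Bracket: h₀ sin ϕ sin δ + cos ϕ cos δ sin h₀ = 1.6582×0.46020×0.16599 + 0.88782×0.98613×0.99619 = 0.126668 + 0.872170 = 0.998838.
Q̄ = (S_0/π) × [bracket] = (1130/π) × 0.998838 = 359.27 W/m².
— Configuration B (ϕ=-14.5°):
cos h₀ = −tan(-14.5°) tan(+9.555°) = 0.0435, h₀ = 1.5272 rad.
Bracket: h₀ sin ϕ sin δ + cos ϕ cos δ sin h₀ = 1.5272×-0.25038×0.16599 + 0.96815×0.98613×0.99905 = -0.063471 + 0.953815 = 0.890344.
Q̄ = (S_0/π) × [bracket] = (1130/π) × 0.890344 = 320.25 W/m².
Ratio Q̄_A / Q̄_B = 359.27 / 320.25 = 1.122.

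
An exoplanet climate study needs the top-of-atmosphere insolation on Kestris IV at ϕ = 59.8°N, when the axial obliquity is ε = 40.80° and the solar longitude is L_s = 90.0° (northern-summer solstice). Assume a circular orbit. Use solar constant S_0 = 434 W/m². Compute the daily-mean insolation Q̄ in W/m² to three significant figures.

Solar declination: sin δ = sin ε · sin L_s = sin 40.80° × sin 90.0° = 0.65342, so δ = +40.800°.
cos h₀ = −tan(+59.8°) tan(+40.800°) = -1.4831 ≤ −1 ⇒ polar day, h₀ = π.
Bracket: h₀ sin ϕ sin δ + cos ϕ cos δ sin h₀ = 3.1416×0.86427×0.65342 + 0.50302×0.75700×0.00000 = 1.774160 + 0.000000 = 1.774160.
Q̄ = (S_0/π) × [bracket] = (434/π) × 1.774160 = 245.1 W/m².

Q̄ ≈ 245 W/m²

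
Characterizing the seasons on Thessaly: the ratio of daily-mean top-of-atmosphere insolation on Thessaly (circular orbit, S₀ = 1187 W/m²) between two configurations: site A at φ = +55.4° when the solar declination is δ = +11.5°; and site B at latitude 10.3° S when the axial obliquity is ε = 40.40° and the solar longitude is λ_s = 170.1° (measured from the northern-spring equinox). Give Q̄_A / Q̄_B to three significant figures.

Q̄_A / Q̄_B ≈ 0.886

— Configuration A (φ=+55.4°):
cos H₀ = −tan(+55.4°) tan(+11.500°) = -0.2949, H₀ = 1.8702 rad.
Bracket: H₀ sin φ sin δ + cos φ cos δ sin H₀ = 1.8702×0.82314×0.19937 + 0.56784×0.97992×0.95552 = 0.306917 + 0.531687 = 0.838604.
Q̄ = (S₀/π) × [bracket] = (1187/π) × 0.838604 = 316.85 W/m².
— Configuration B (φ=-10.3°):
Solar declination: sin δ = sin ε · sin λ_s = sin 40.40° × sin 170.1° = 0.11143, so δ = +6.398°.
cos H₀ = −tan(-10.3°) tan(+6.398°) = 0.0204, H₀ = 1.5504 rad.
Bracket: H₀ sin φ sin δ + cos φ cos δ sin H₀ = 1.5504×-0.17880×0.11143 + 0.98389×0.99377×0.99979 = -0.030890 + 0.977555 = 0.946665.
Q̄ = (S₀/π) × [bracket] = (1187/π) × 0.946665 = 357.68 W/m².
Ratio Q̄_A / Q̄_B = 316.85 / 357.68 = 0.8858.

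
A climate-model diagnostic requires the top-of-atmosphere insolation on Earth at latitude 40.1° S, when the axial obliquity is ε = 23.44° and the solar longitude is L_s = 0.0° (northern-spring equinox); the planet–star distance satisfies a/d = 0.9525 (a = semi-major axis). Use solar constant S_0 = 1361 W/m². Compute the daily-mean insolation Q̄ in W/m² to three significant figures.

Q̄ ≈ 301 W/m²

Solar declination: sin δ = sin ε · sin L_s = sin 23.44° × sin 0.0° = 0.00000, so δ = +0.000°.
cos h₀ = −tan(-40.1°) tan(+0.000°) = 0.0000, h₀ = 1.5708 rad.
Bracket: h₀ sin ϕ sin δ + cos ϕ cos δ sin h₀ = 1.5708×-0.64412×0.00000 + 0.76492×1.00000×1.00000 = -0.000000 + 0.764920 = 0.764920.
Inverse-square distance factor (a/d)² = 0.9525² = 0.907256.
Q̄ = (S_0/π) × 0.907256 × [bracket] = (1361/π) × 0.907256 × 0.764920 = 300.6 W/m².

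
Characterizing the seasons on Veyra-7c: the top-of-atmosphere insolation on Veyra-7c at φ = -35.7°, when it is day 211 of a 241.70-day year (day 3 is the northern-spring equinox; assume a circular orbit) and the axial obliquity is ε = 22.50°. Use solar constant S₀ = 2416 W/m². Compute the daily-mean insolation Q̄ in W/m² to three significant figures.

Q̄ ≈ 819 W/m²

Solar longitude: λ_s = 360° × (211 − 3)/241.70 = 309.806°.
sin δ = sin 22.50° × sin 309.806° = -0.29399, so δ = -17.097°.
cos H₀ = −tan(-35.7°) tan(-17.097°) = -0.2210, H₀ = 1.7937 rad.
Bracket: H₀ sin φ sin δ + cos φ cos δ sin H₀ = 1.7937×-0.58354×-0.29399 + 0.81208×0.95581×0.97527 = 0.307718 + 0.756999 = 1.064717.
Q̄ = (S₀/π) × [bracket] = (2416/π) × 1.064717 = 818.8 W/m².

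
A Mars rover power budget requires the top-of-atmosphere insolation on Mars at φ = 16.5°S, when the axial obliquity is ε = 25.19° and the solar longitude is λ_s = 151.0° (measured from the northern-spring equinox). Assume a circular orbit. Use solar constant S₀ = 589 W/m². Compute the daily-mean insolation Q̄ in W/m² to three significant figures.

Solar declination: sin δ = sin ε · sin λ_s = sin 25.19° × sin 151.0° = 0.20635, so δ = +11.908°.
cos H₀ = −tan(-16.5°) tan(+11.908°) = 0.0625, H₀ = 1.5083 rad.
Bracket: H₀ sin φ sin δ + cos φ cos δ sin H₀ = 1.5083×-0.28402×0.20635 + 0.95882×0.97848×0.99805 = -0.088398 + 0.936357 = 0.847959.
Q̄ = (S₀/π) × [bracket] = (589/π) × 0.847959 = 159.0 W/m².

Q̄ ≈ 159 W/m²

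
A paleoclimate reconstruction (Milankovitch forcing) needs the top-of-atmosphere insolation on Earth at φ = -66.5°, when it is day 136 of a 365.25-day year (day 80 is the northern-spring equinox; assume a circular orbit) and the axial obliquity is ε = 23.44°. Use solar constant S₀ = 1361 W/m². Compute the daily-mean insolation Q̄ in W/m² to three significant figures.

Solar longitude: λ_s = 360° × (136 − 80)/365.25 = 55.195°.
sin δ = sin 23.44° × sin 55.195° = 0.32662, so δ = +19.064°.
cos H₀ = −tan(-66.5°) tan(+19.064°) = 0.7948, H₀ = 0.6522 rad.
Bracket: H₀ sin φ sin δ + cos φ cos δ sin H₀ = 0.6522×-0.91706×0.32662 + 0.39875×0.94515×0.60691 = -0.195354 + 0.228731 = 0.033377.
Q̄ = (S₀/π) × [bracket] = (1361/π) × 0.033377 = 14.46 W/m².

Q̄ ≈ 14.5 W/m²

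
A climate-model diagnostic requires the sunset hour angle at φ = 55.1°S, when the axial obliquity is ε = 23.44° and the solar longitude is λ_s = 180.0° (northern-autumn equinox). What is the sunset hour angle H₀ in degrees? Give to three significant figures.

H₀ = 90.0°

Solar declination: sin δ = sin ε · sin λ_s = sin 23.44° × sin 180.0° = 0.00000, so δ = +0.000°.
cos H₀ = −tan φ · tan δ = −tan(-55.1°) × tan(+0.000°) = 0.0000, so H₀ = 1.5708 rad = 90.00°.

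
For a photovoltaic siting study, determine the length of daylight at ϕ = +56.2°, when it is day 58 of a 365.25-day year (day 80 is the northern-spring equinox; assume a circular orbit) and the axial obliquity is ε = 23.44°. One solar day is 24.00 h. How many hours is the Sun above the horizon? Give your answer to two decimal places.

10.29 h

Solar longitude: L_s = 360° × (58 − 80)/365.25 = -21.684°, i.e. -21.684° + 360° = 338.316°.
sin δ = sin 23.44° × sin 338.316° = -0.14698, so δ = -8.452°.
cos h₀ = −tan ϕ · tan δ = −tan(+56.2°) × tan(-8.452°) = 0.2220, so h₀ = 1.3470 rad = 77.18°.
Daylight = 2h₀/(2π) × 24.00 h = (1.3470/π) × 24.00 = 10.29 h.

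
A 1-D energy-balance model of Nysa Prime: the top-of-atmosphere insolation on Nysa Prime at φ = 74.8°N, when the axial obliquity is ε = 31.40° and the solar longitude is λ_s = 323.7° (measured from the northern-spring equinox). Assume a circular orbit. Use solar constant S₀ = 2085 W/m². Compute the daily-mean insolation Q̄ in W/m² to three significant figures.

Solar declination: sin δ = sin ε · sin λ_s = sin 31.40° × sin 323.7° = -0.30844, so δ = -17.966°.
cos H₀ = −tan(+74.8°) tan(-17.966°) = 1.1935 ≥ 1 ⇒ polar night, H₀ = 0 and Q̄ = 0.

Q̄ ≈ 0.00 W/m²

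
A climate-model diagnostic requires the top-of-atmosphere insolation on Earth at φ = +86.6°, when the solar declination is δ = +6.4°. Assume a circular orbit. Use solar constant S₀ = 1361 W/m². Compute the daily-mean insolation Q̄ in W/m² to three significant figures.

cos H₀ = −tan(+86.6°) tan(+6.400°) = -1.8880 ≤ −1 ⇒ polar day, H₀ = π.
Bracket: H₀ sin φ sin δ + cos φ cos δ sin H₀ = 3.1416×0.99824×0.11147 + 0.05931×0.99377×0.00000 = 0.349578 + 0.000000 = 0.349578.
Q̄ = (S₀/π) × [bracket] = (1361/π) × 0.349578 = 151.4 W/m².

Q̄ ≈ 151 W/m²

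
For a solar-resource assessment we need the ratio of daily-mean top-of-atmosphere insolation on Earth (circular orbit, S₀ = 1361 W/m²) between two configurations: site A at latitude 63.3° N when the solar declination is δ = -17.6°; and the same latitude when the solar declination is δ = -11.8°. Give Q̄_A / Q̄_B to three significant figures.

Q̄_A / Q̄_B ≈ 0.483

— Configuration A (φ=+63.3°):
cos H₀ = −tan(+63.3°) tan(-17.600°) = 0.6307, H₀ = 0.8883 rad.
Bracket: H₀ sin φ sin δ + cos φ cos δ sin H₀ = 0.8883×0.89337×-0.30237 + 0.44932×0.95319×0.77601 = -0.239955 + 0.332355 = 0.092400.
Q̄ = (S₀/π) × [bracket] = (1361/π) × 0.092400 = 40.030 W/m².
— Configuration B (φ=+63.3°):
cos H₀ = −tan(+63.3°) tan(-11.800°) = 0.4154, H₀ = 1.1424 rad.
Bracket: H₀ sin φ sin δ + cos φ cos δ sin H₀ = 1.1424×0.89337×-0.20450 + 0.44932×0.97887×0.90965 = -0.208710 + 0.400088 = 0.191378.
Q̄ = (S₀/π) × [bracket] = (1361/π) × 0.191378 = 82.909 W/m².
Ratio Q̄_A / Q̄_B = 40.030 / 82.909 = 0.4828.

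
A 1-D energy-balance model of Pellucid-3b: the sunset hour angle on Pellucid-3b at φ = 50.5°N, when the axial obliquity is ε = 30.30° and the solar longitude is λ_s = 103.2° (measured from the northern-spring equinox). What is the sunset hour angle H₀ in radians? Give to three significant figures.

H₀ = 2.32 rad

Solar declination: sin δ = sin ε · sin λ_s = sin 30.30° × sin 103.2° = 0.49120, so δ = +29.419°.
cos H₀ = −tan φ · tan δ = −tan(+50.5°) × tan(+29.419°) = -0.6841, so H₀ = 2.3241 rad = 133.16°.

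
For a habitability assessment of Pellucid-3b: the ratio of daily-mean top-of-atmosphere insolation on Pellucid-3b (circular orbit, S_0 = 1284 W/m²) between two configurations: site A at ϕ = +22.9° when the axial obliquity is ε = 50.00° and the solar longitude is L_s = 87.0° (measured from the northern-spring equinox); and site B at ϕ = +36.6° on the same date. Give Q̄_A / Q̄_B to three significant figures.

Q̄_A / Q̄_B ≈ 0.783

— Configuration A (ϕ=+22.9°):
Solar declination: sin δ = sin ε · sin L_s = sin 50.00° × sin 87.0° = 0.76499, so δ = +49.907°.
cos h₀ = −tan(+22.9°) tan(+49.907°) = -0.5018, h₀ = 2.0964 rad.
Bracket: h₀ sin ϕ sin δ + cos ϕ cos δ sin h₀ = 2.0964×0.38912×0.76499 + 0.92119×0.64404×0.86501 = 0.624041 + 0.513196 = 1.137237.
Q̄ = (S_0/π) × [bracket] = (1284/π) × 1.137237 = 464.80 W/m².
— Configuration B (ϕ=+36.6°):
cos h₀ = −tan(+36.6°) tan(+49.907°) = -0.8821, h₀ = 2.6512 rad.
Bracket: h₀ sin ϕ sin δ + cos ϕ cos δ sin h₀ = 2.6512×0.59622×0.76499 + 0.80282×0.64404×0.47097 = 1.209219 + 0.243514 = 1.452733.
Q̄ = (S_0/π) × [bracket] = (1284/π) × 1.452733 = 593.75 W/m².
Ratio Q̄_A / Q̄_B = 464.80 / 593.75 = 0.7828.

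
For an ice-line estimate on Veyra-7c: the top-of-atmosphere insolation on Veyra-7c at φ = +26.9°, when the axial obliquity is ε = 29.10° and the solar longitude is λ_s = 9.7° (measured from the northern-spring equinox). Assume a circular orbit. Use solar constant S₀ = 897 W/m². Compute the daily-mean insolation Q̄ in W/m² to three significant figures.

Q̄ ≈ 271 W/m²

Solar declination: sin δ = sin ε · sin λ_s = sin 29.10° × sin 9.7° = 0.08194, so δ = +4.700°.
cos H₀ = −tan(+26.9°) tan(+4.700°) = -0.0417, H₀ = 1.6125 rad.
Bracket: H₀ sin φ sin δ + cos φ cos δ sin H₀ = 1.6125×0.45243×0.08194 + 0.89180×0.99664×0.99913 = 0.059779 + 0.888030 = 0.947809.
Q̄ = (S₀/π) × [bracket] = (897/π) × 0.947809 = 270.6 W/m².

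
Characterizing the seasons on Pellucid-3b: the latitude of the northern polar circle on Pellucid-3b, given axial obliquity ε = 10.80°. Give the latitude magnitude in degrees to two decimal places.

79.20°

The polar circle is the lowest latitude that experiences at least one full rotation of continuous daylight at the northern-summer solstice; it lies at |ϕ| = 90° − ε = 90° − 10.80° = 79.20°.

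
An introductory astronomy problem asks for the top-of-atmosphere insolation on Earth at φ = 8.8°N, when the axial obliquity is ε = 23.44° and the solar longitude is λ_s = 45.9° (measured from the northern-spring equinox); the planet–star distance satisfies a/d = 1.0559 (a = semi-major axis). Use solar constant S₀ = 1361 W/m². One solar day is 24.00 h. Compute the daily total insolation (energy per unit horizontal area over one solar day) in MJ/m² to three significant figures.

42.4 MJ/m²

Solar declination: sin δ = sin ε · sin λ_s = sin 23.44° × sin 45.9° = 0.28566, so δ = +16.598°.
cos H₀ = −tan(+8.8°) tan(+16.598°) = -0.0461, H₀ = 1.6170 rad.
Bracket: H₀ sin φ sin δ + cos φ cos δ sin H₀ = 1.6170×0.15299×0.28566 + 0.98823×0.95833×0.99893 = 0.070668 + 0.946037 = 1.016705.
Inverse-square distance factor (a/d)² = 1.0559² = 1.114925.
Q̄ = (S₀/π) × 1.114925 × [bracket] = (1361/π) × 1.114925 × 1.016705 = 491.08 W/m².
Daily total = Q̄ × 24.00 h × 3600 s/h = 491.08 × 24.00 × 3600 / 10⁶ = 42.43 MJ/m².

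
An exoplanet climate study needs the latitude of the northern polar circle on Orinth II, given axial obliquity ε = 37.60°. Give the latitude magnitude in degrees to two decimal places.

52.40°

The polar circle is the lowest latitude that experiences at least one full rotation of continuous daylight at the northern-summer solstice; it lies at |φ| = 90° − ε = 90° − 37.60° = 52.40°.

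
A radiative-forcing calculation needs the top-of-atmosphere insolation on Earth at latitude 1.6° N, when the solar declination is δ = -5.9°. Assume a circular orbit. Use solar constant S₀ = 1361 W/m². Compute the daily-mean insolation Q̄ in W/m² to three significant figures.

cos H₀ = −tan(+1.6°) tan(-5.900°) = 0.0029, H₀ = 1.5679 rad.
Bracket: H₀ sin φ sin δ + cos φ cos δ sin H₀ = 1.5679×0.02792×-0.10279 + 0.99961×0.99470×1.00000 = -0.004500 + 0.994312 = 0.989812.
Q̄ = (S₀/π) × [bracket] = (1361/π) × 0.989812 = 428.8 W/m².

Q̄ ≈ 429 W/m²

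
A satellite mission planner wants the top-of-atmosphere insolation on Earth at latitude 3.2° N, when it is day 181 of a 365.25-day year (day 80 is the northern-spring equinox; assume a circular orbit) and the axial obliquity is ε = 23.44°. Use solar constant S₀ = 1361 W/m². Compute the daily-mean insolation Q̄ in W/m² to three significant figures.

Solar longitude: λ_s = 360° × (181 − 80)/365.25 = 99.548°.
sin δ = sin 23.44° × sin 99.548° = 0.39228, so δ = +23.096°.
cos H₀ = −tan(+3.2°) tan(+23.096°) = -0.0238, H₀ = 1.5946 rad.
Bracket: H₀ sin φ sin δ + cos φ cos δ sin H₀ = 1.5946×0.05582×0.39228 + 0.99844×0.91985×0.99972 = 0.034917 + 0.918158 = 0.953075.
Q̄ = (S₀/π) × [bracket] = (1361/π) × 0.953075 = 412.9 W/m².

Q̄ ≈ 413 W/m²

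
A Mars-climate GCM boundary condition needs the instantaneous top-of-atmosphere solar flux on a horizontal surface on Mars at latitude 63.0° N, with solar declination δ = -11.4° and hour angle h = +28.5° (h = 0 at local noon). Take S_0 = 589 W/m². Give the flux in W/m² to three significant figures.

cos θ_z = sin ϕ sin δ + cos ϕ cos δ cos h = -0.176114 + 0.391103 = 0.214989.
Flux = S_0 · cos θ_z = 589 × 0.214989 = 126.6 W/m².

127 W/m²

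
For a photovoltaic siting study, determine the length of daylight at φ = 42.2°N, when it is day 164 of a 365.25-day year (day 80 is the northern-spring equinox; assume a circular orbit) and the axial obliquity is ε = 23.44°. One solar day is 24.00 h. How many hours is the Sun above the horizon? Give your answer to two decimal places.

15.06 h

Solar longitude: λ_s = 360° × (164 − 80)/365.25 = 82.793°.
sin δ = sin 23.44° × sin 82.793° = 0.39465, so δ = +23.244°.
cos H₀ = −tan φ · tan δ = −tan(+42.2°) × tan(+23.244°) = -0.3895, so H₀ = 1.9708 rad = 112.92°.
Daylight = 2H₀/(2π) × 24.00 h = (1.9708/π) × 24.00 = 15.06 h.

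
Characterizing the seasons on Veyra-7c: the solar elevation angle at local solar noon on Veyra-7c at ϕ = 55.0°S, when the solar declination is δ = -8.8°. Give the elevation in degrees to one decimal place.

43.8°

At local noon the hour angle is zero, so the zenith angle equals |ϕ − δ| = |-55.0° − (-8.800°)| = 46.200°.
Elevation = 90° − 46.200° = 43.8°.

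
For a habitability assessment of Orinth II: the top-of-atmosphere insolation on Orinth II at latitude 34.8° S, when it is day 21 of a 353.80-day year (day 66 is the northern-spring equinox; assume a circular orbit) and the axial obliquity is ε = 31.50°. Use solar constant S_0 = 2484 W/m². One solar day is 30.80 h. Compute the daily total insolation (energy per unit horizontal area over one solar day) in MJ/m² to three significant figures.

Solar longitude: L_s = 360° × (21 − 66)/353.80 = -45.789°, i.e. -45.789° + 360° = 314.211°.
sin δ = sin 31.50° × sin 314.211° = -0.37451, so δ = -21.994°.
cos h₀ = −tan(-34.8°) tan(-21.994°) = -0.2807, h₀ = 1.8553 rad.
Bracket: h₀ sin ϕ sin δ + cos ϕ cos δ sin h₀ = 1.8553×-0.57071×-0.37451 + 0.82115×0.92722×0.95979 = 0.396546 + 0.730771 = 1.127317.
Q̄ = (S_0/π) × [bracket] = (2484/π) × 1.127317 = 891.35 W/m².
Daily total = Q̄ × 30.80 h × 3600 s/h = 891.35 × 30.80 × 3600 / 10⁶ = 98.83 MJ/m².

98.8 MJ/m²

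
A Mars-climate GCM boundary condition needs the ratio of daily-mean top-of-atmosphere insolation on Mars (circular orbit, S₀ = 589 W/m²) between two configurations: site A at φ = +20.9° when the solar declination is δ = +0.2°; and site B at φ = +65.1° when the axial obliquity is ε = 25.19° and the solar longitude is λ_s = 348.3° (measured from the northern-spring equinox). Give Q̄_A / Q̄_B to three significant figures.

— Configuration A (φ=+20.9°):
cos H₀ = −tan(+20.9°) tan(+0.200°) = -0.0013, H₀ = 1.5721 rad.
Bracket: H₀ sin φ sin δ + cos φ cos δ sin H₀ = 1.5721×0.35674×0.00349 + 0.93420×0.99999×1.00000 = 0.001957 + 0.934191 = 0.936148.
Q̄ = (S₀/π) × [bracket] = (589/π) × 0.936148 = 175.51 W/m².
— Configuration B (φ=+65.1°):
Solar declination: sin δ = sin ε · sin λ_s = sin 25.19° × sin 348.3° = -0.08631, so δ = -4.951°.
cos H₀ = −tan(+65.1°) tan(-4.951°) = 0.1866, H₀ = 1.3831 rad.
Bracket: H₀ sin φ sin δ + cos φ cos δ sin H₀ = 1.3831×0.90704×-0.08631 + 0.42104×0.99627×0.98243 = -0.108278 + 0.412099 = 0.303821.
Q̄ = (S₀/π) × [bracket] = (589/π) × 0.303821 = 56.962 W/m².
Ratio Q̄_A / Q̄_B = 175.51 / 56.962 = 3.081.

Q̄_A / Q̄_B ≈ 3.08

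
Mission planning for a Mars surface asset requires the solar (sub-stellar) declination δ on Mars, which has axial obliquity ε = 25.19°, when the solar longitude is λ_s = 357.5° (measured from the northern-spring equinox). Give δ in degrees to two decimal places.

sin δ = sin ε · sin λ_s = sin 25.19° × sin 357.5° = -0.018565.
δ = arcsin(-0.018565) = -1.06°.

δ = -1.06°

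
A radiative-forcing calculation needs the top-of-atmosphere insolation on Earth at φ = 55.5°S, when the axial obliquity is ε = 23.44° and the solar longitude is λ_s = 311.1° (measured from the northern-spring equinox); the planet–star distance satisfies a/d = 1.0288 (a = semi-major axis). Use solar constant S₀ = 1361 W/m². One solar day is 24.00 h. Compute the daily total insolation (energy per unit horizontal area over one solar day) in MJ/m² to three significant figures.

Solar declination: sin δ = sin ε · sin λ_s = sin 23.44° × sin 311.1° = -0.29976, so δ = -17.443°.
cos H₀ = −tan(-55.5°) tan(-17.443°) = -0.4572, H₀ = 2.0456 rad.
Bracket: H₀ sin φ sin δ + cos φ cos δ sin H₀ = 2.0456×-0.82413×-0.29976 + 0.56641×0.95402×0.88938 = 0.505347 + 0.480591 = 0.985938.
Inverse-square distance factor (a/d)² = 1.0288² = 1.058429.
Q̄ = (S₀/π) × 1.058429 × [bracket] = (1361/π) × 1.058429 × 0.985938 = 452.08 W/m².
Daily total = Q̄ × 24.00 h × 3600 s/h = 452.08 × 24.00 × 3600 / 10⁶ = 39.06 MJ/m².

39.1 MJ/m²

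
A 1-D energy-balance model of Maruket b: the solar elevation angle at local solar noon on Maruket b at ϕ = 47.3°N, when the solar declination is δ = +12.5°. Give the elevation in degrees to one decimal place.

At local noon the hour angle is zero, so the zenith angle equals |ϕ − δ| = |+47.3° − (+12.500°)| = 34.800°.
Elevation = 90° − 34.800° = 55.2°.

55.2°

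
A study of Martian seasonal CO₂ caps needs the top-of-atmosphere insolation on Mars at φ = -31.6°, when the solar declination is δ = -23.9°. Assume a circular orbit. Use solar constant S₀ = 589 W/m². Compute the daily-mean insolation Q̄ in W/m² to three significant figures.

cos H₀ = −tan(-31.6°) tan(-23.900°) = -0.2726, H₀ = 1.8469 rad.
Bracket: H₀ sin φ sin δ + cos φ cos δ sin H₀ = 1.8469×-0.52399×-0.40514 + 0.85173×0.91425×0.96212 = 0.392077 + 0.749197 = 1.141274.
Q̄ = (S₀/π) × [bracket] = (589/π) × 1.141274 = 214.0 W/m².

Q̄ ≈ 214 W/m²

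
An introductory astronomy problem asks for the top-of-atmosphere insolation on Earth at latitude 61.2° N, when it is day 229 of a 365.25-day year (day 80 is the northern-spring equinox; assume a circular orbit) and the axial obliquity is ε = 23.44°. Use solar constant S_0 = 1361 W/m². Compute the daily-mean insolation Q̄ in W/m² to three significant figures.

Solar longitude: L_s = 360° × (229 − 80)/365.25 = 146.858°.
sin δ = sin 23.44° × sin 146.858° = 0.21748, so δ = +12.561°.
cos h₀ = −tan(+61.2°) tan(+12.561°) = -0.4053, h₀ = 1.9881 rad.
Bracket: h₀ sin ϕ sin δ + cos ϕ cos δ sin h₀ = 1.9881×0.87631×0.21748 + 0.48175×0.97607×0.91419 = 0.378892 + 0.429872 = 0.808764.
Q̄ = (S_0/π) × [bracket] = (1361/π) × 0.808764 = 350.4 W/m².

Q̄ ≈ 350 W/m²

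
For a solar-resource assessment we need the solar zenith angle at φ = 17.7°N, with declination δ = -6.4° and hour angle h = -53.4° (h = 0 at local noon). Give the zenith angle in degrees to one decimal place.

θ_z = 58.0°

cos θ_z = sin φ sin δ + cos φ cos δ cos h = -0.033890 + 0.564461 = 0.530571.
θ_z = arccos(0.530571) = 58.0°.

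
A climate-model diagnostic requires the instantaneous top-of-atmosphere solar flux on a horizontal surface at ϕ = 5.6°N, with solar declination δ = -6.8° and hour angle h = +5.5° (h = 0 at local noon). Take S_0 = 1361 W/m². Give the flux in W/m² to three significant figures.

1.32e+03 W/m²

cos θ_z = sin ϕ sin δ + cos ϕ cos δ cos h = -0.011554 + 0.983677 = 0.972123.
Flux = S_0 · cos θ_z = 1361 × 0.972123 = 1323 W/m².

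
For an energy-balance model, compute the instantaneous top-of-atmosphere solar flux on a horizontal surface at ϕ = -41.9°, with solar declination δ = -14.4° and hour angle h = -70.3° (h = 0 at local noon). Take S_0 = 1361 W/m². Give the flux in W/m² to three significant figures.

cos θ_z = sin ϕ sin δ + cos ϕ cos δ cos h = 0.166083 + 0.243021 = 0.409104.
Flux = S_0 · cos θ_z = 1361 × 0.409104 = 556.8 W/m².

557 W/m²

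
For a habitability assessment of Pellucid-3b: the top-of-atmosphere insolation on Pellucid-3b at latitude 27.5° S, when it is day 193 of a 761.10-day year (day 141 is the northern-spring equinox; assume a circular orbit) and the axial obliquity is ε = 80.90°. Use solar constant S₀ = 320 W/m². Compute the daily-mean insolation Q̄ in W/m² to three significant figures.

Solar longitude: λ_s = 360° × (193 − 141)/761.10 = 24.596°.
sin δ = sin 80.90° × sin 24.596° = 0.41098, so δ = +24.266°.
cos H₀ = −tan(-27.5°) tan(+24.266°) = 0.2347, H₀ = 1.3339 rad.
Bracket: H₀ sin φ sin δ + cos φ cos δ sin H₀ = 1.3339×-0.46175×0.41098 + 0.88701×0.91165×0.97207 = -0.253134 + 0.786057 = 0.532923.
Q̄ = (S₀/π) × [bracket] = (320/π) × 0.532923 = 54.28 W/m².

Q̄ ≈ 54.3 W/m²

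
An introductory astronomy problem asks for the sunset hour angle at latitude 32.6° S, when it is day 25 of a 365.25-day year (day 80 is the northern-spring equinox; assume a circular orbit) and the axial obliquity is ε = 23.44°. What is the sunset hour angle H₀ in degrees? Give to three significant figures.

H₀ = 103°

Solar longitude: λ_s = 360° × (25 − 80)/365.25 = -54.209°, i.e. -54.209° + 360° = 305.791°.
sin δ = sin 23.44° × sin 305.791° = -0.32267, so δ = -18.824°.
cos H₀ = −tan φ · tan δ = −tan(-32.6°) × tan(-18.824°) = -0.2180, so H₀ = 1.7906 rad = 102.59°.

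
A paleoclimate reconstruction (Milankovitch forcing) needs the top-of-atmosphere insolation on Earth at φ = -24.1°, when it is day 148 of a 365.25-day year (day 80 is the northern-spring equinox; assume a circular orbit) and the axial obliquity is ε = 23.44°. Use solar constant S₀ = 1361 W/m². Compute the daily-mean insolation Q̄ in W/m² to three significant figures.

Solar longitude: λ_s = 360° × (148 − 80)/365.25 = 67.023°.
sin δ = sin 23.44° × sin 67.023° = 0.36623, so δ = +21.483°.
cos H₀ = −tan(-24.1°) tan(+21.483°) = 0.1761, H₀ = 1.3938 rad.
Bracket: H₀ sin φ sin δ + cos φ cos δ sin H₀ = 1.3938×-0.40833×0.36623 + 0.91283×0.93053×0.98438 = -0.208433 + 0.836148 = 0.627715.
Q̄ = (S₀/π) × [bracket] = (1361/π) × 0.627715 = 271.9 W/m².

Q̄ ≈ 272 W/m²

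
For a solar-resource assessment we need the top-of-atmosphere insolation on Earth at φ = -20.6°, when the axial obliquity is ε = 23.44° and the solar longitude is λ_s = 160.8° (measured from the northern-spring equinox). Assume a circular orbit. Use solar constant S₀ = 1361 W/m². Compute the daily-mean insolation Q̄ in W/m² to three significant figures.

Q̄ ≈ 371 W/m²

Solar declination: sin δ = sin ε · sin λ_s = sin 23.44° × sin 160.8° = 0.13082, so δ = +7.517°.
cos H₀ = −tan(-20.6°) tan(+7.517°) = 0.0496, H₀ = 1.5212 rad.
Bracket: H₀ sin φ sin δ + cos φ cos δ sin H₀ = 1.5212×-0.35184×0.13082 + 0.93606×0.99141×0.99877 = -0.070017 + 0.926878 = 0.856861.
Q̄ = (S₀/π) × [bracket] = (1361/π) × 0.856861 = 371.2 W/m².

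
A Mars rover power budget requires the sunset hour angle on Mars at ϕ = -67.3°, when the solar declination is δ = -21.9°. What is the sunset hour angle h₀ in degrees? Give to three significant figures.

h₀ = 164°

cos h₀ = −tan ϕ · tan δ = −tan(-67.3°) × tan(-21.900°) = -0.9610, so h₀ = 2.8614 rad = 163.95°.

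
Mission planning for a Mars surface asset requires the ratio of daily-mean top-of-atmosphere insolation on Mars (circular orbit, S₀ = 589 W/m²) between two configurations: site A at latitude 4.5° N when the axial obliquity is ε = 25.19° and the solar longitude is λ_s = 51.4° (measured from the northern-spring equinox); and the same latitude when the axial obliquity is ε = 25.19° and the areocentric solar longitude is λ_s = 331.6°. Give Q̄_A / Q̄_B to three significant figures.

— Configuration A (φ=+4.5°):
Solar declination: sin δ = sin ε · sin λ_s = sin 25.19° × sin 51.4° = 0.33263, so δ = +19.429°.
cos H₀ = −tan(+4.5°) tan(+19.429°) = -0.0278, H₀ = 1.5986 rad.
Bracket: H₀ sin φ sin δ + cos φ cos δ sin H₀ = 1.5986×0.07846×0.33263 + 0.99692×0.94306×0.99961 = 0.041721 + 0.939789 = 0.981510.
Q̄ = (S₀/π) × [bracket] = (589/π) × 0.981510 = 184.02 W/m².
— Configuration B (φ=+4.5°):
sin δ = sin 25.19° × sin 331.6° = -0.20244, so δ = -11.679°.
cos H₀ = −tan(+4.5°) tan(-11.679°) = 0.0163, H₀ = 1.5545 rad.
Bracket: H₀ sin φ sin δ + cos φ cos δ sin H₀ = 1.5545×0.07846×-0.20244 + 0.99692×0.97930×0.99987 = -0.024691 + 0.976157 = 0.951466.
Q̄ = (S₀/π) × [bracket] = (589/π) × 0.951466 = 178.39 W/m².
Ratio Q̄_A / Q̄_B = 184.02 / 178.39 = 1.032.

Q̄_A / Q̄_B ≈ 1.03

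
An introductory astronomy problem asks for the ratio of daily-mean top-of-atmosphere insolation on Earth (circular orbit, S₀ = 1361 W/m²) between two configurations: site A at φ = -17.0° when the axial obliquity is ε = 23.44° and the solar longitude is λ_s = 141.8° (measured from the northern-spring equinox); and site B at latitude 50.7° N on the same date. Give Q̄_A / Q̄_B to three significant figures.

Q̄_A / Q̄_B ≈ 0.866

— Configuration A (φ=-17.0°):
Solar declination: sin δ = sin ε · sin λ_s = sin 23.44° × sin 141.8° = 0.24600, so δ = +14.241°.
cos H₀ = −tan(-17.0°) tan(+14.241°) = 0.0776, H₀ = 1.4931 rad.
Bracket: H₀ sin φ sin δ + cos φ cos δ sin H₀ = 1.4931×-0.29237×0.24600 + 0.95630×0.96927×0.99699 = -0.107388 + 0.924123 = 0.816735.
Q̄ = (S₀/π) × [bracket] = (1361/π) × 0.816735 = 353.83 W/m².
— Configuration B (φ=+50.7°):
cos H₀ = −tan(+50.7°) tan(+14.241°) = -0.3101, H₀ = 1.8861 rad.
Bracket: H₀ sin φ sin δ + cos φ cos δ sin H₀ = 1.8861×0.77384×0.24600 + 0.63338×0.96927×0.95071 = 0.359047 + 0.583656 = 0.942703.
Q̄ = (S₀/π) × [bracket] = (1361/π) × 0.942703 = 408.40 W/m².
Ratio Q̄_A / Q̄_B = 353.83 / 408.40 = 0.8664.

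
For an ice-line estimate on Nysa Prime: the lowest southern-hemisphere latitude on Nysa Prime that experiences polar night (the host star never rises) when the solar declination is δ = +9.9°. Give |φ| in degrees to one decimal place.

|φ| = 80.1°

Polar night requires cos H₀ = −tan φ tan δ ≥ 1, i.e. tan φ tan δ ≤ −1.
The boundary is |tan φ| · |tan δ| = 1, so |φ| = 90° − |δ| = 90° − 9.9° = 80.1° in the southern hemisphere.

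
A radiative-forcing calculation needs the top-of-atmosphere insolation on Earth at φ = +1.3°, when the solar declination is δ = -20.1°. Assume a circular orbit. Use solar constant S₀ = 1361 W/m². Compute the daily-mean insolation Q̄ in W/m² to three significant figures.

cos H₀ = −tan(+1.3°) tan(-20.100°) = 0.0083, H₀ = 1.5625 rad.
Bracket: H₀ sin φ sin δ + cos φ cos δ sin H₀ = 1.5625×0.02269×-0.34366 + 0.99974×0.93909×0.99997 = -0.012184 + 0.938818 = 0.926634.
Q̄ = (S₀/π) × [bracket] = (1361/π) × 0.926634 = 401.4 W/m².

Q̄ ≈ 401 W/m²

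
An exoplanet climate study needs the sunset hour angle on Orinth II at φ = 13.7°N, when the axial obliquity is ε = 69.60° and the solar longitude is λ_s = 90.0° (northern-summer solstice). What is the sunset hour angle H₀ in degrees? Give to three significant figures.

Solar declination: sin δ = sin ε · sin λ_s = sin 69.60° × sin 90.0° = 0.93728, so δ = +69.600°.
cos H₀ = −tan φ · tan δ = −tan(+13.7°) × tan(+69.600°) = -0.6555, so H₀ = 2.2856 rad = 130.96°.

H₀ = 131°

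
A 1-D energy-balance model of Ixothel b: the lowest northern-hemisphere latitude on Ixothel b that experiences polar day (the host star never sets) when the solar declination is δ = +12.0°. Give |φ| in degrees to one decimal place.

|φ| = 78.0°

Polar day requires cos H₀ = −tan φ tan δ ≤ −1, i.e. tan φ tan δ ≥ 1.
The boundary is |tan φ| · |tan δ| = 1, so |φ| = 90° − |δ| = 90° − 12.0° = 78.0° in the northern hemisphere.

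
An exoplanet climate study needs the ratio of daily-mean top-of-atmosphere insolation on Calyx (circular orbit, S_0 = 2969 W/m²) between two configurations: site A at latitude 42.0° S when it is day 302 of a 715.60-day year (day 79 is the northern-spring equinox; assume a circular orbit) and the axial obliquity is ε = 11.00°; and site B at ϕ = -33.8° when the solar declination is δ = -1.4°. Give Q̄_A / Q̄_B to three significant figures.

— Configuration A (ϕ=-42.0°):
Solar longitude: L_s = 360° × (302 − 79)/715.60 = 112.186°.
sin δ = sin 11.00° × sin 112.186° = 0.17668, so δ = +10.177°.
cos h₀ = −tan(-42.0°) tan(+10.177°) = 0.1616, h₀ = 1.4085 rad.
Bracket: h₀ sin ϕ sin δ + cos ϕ cos δ sin h₀ = 1.4085×-0.66913×0.17668 + 0.74314×0.98427×0.98685 = -0.166516 + 0.721832 = 0.555316.
Q̄ = (S_0/π) × [bracket] = (2969/π) × 0.555316 = 524.81 W/m².
— Configuration B (ϕ=-33.8°):
cos h₀ = −tan(-33.8°) tan(-1.400°) = -0.0164, h₀ = 1.5872 rad.
Bracket: h₀ sin ϕ sin δ + cos ϕ cos δ sin h₀ = 1.5872×-0.55630×-0.02443 + 0.83098×0.99970×0.99987 = 0.021571 + 0.830623 = 0.852194.
Q̄ = (S_0/π) × [bracket] = (2969/π) × 0.852194 = 805.38 W/m².
Ratio Q̄_A / Q̄_B = 524.81 / 805.38 = 0.6516.

Q̄_A / Q̄_B ≈ 0.652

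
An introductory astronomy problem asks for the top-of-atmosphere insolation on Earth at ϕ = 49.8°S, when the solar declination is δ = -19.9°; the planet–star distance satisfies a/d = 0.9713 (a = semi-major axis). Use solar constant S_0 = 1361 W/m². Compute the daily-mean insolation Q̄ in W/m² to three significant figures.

cos h₀ = −tan(-49.8°) tan(-19.900°) = -0.4284, h₀ = 2.0135 rad.
Bracket: h₀ sin ϕ sin δ + cos ϕ cos δ sin h₀ = 2.0135×-0.76380×-0.34038 + 0.64546×0.94029×0.90361 = 0.523474 + 0.548419 = 1.071893.
Inverse-square distance factor (a/d)² = 0.9713² = 0.943424.
Q̄ = (S_0/π) × 0.943424 × [bracket] = (1361/π) × 0.943424 × 1.071893 = 438.1 W/m².

Q̄ ≈ 438 W/m²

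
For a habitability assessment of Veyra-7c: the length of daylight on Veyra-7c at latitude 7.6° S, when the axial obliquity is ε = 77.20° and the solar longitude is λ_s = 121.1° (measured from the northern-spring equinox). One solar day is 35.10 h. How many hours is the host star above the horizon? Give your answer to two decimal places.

15.27 h

Solar declination: sin δ = sin ε · sin λ_s = sin 77.20° × sin 121.1° = 0.83499, so δ = +56.615°.
cos H₀ = −tan φ · tan δ = −tan(-7.6°) × tan(+56.615°) = 0.2025, so H₀ = 1.3669 rad = 78.32°.
Daylight = 2H₀/(2π) × 35.10 h = (1.3669/π) × 35.10 = 15.27 h.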